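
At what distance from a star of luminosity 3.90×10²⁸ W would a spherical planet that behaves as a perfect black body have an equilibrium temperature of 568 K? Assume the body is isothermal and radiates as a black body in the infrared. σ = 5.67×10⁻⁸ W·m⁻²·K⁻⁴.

For an isothermal black-emitting sphere, (1−a)S·πr² = σ·4πr²·T⁴ ⇒ S = 4σT⁴/(1−a).
S = 4·5.67×10⁻⁸·(568)⁴/1.00 = 23610 W/m².
Flux falls as S = L/(4πd²), so d = √(L/(4πS)) = √(3.90×10²⁸/(4π·23610)).

d ≈ 3.63×10¹¹ m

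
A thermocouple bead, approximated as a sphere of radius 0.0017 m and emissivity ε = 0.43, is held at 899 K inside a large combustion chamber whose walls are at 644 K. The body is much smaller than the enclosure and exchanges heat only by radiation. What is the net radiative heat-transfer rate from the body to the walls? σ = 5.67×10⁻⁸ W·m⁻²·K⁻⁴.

P_net ≈ 0.426 W

For a small grey body in a large enclosure: P_net = εσA(T_body⁴ − T_wall⁴).
A = 4πr² = 3.632×10⁻⁵ m²; T_body⁴ − T_wall⁴ = 6.532×10¹¹ − 1.720×10¹¹ = 4.812×10¹¹ K⁴.
|P_net| = 0.43·5.67×10⁻⁸·3.632×10⁻⁵·4.812×10¹¹.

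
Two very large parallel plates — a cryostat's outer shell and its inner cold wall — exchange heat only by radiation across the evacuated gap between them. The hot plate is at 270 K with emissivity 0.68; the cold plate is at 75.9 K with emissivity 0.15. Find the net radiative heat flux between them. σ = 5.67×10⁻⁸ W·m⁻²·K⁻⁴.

For two infinite grey parallel plates, q = σ(T₁⁴ − T₂⁴)/(1/ε₁ + 1/ε₂ − 1).
T₁⁴ − T₂⁴ = 5.314×10⁹ − 3.319×10⁷ = 5.281×10⁹ K⁴.
1/ε₁ + 1/ε₂ − 1 = 1.471 + 6.667 − 1 = 7.137.
q = 5.67×10⁻⁸ × 5.281×10⁹ / 7.137.

q ≈ 42.0 W/m²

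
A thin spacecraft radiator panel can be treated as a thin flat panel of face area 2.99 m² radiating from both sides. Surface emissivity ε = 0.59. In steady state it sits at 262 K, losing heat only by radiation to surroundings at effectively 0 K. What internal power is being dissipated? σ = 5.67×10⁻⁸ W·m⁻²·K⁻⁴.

Steady state: P = εσA T⁴.
A = 2·2.99 = 5.980 m²; T⁴ = (262)⁴ = 4.712×10⁹ K⁴.
P = 0.59 × 5.67×10⁻⁸ × 5.980 × 4.712×10⁹.

P ≈ 943 W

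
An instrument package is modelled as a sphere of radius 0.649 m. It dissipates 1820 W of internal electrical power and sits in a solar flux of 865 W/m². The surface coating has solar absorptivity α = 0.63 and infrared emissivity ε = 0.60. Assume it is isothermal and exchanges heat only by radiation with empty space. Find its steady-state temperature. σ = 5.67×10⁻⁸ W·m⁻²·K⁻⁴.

At steady state, absorbed solar power + internal power = radiated power.
Absorbed: α·S·A_cross = 0.63·865·1.323 = 721.1 W (cross-section πr²).
Total input = 721.1 + 1820 = 2541 W.
Radiated: εσ·A_surf·T⁴ with A_surf = 4πr² = 5.293 m².
T⁴ = 2541/(0.60·5.67×10⁻⁸·5.293) = 1.411×10¹⁰ K⁴.

T ≈ 345 K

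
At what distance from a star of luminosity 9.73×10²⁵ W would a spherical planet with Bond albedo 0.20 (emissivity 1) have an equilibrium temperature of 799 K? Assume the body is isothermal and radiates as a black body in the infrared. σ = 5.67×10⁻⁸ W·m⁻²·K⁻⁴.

For an isothermal black-emitting sphere, (1−a)S·πr² = σ·4πr²·T⁴ ⇒ S = 4σT⁴/(1−a).
S = 4·5.67×10⁻⁸·(799)⁴/0.800 = 1.155×10⁵ W/m².
Flux falls as S = L/(4πd²), so d = √(L/(4πS)) = √(9.73×10²⁵/(4π·1.155×10⁵)).

d ≈ 8.19×10⁹ m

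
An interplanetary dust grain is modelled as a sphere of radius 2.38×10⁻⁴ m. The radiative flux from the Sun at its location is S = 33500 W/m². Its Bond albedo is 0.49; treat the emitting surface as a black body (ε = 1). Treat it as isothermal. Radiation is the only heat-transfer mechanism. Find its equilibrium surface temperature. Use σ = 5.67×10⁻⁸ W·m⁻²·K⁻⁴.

At equilibrium, absorbed power = emitted power.
Absorbing cross-section = πr² = 1.780×10⁻⁷ m²; emitting surface = 4πr² = 7.118×10⁻⁷ m² (ratio 4).
(1−a)S·A_cross = εσ·A_surf·T⁴  ⇒  T⁴ = (1−a)S/(4σ).
T⁴ = 0.510·33500/(4·5.67×10⁻⁸) = 7.533×10¹⁰ K⁴.
T = (7.533×10¹⁰)^(1/4).

T ≈ 524 K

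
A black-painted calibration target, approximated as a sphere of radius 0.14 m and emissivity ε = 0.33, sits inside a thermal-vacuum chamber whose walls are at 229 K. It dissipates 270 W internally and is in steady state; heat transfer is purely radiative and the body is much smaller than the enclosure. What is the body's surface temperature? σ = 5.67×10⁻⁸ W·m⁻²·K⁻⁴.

For a small grey body in a large enclosure, net radiated power = εσA(T⁴ − T_w⁴).
Steady state: P = εσA(T⁴ − T_w⁴) with A = 4πr² = 0.2463 m².
T⁴ = P/(εσA) + T_w⁴ = 270/(0.33·5.67×10⁻⁸·0.2463) + (229)⁴
    = 5.859×10¹⁰ + 2.750×10⁹ = 6.134×10¹⁰ K⁴.

T ≈ 498 K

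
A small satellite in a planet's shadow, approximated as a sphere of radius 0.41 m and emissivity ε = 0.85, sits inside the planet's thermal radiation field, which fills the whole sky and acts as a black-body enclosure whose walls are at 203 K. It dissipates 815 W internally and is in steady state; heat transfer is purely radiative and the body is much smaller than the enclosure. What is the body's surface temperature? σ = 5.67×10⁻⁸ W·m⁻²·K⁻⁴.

For a small grey body in a large enclosure, net radiated power = εσA(T⁴ − T_w⁴).
Steady state: P = εσA(T⁴ − T_w⁴) with A = 4πr² = 2.112 m².
T⁴ = P/(εσA) + T_w⁴ = 815/(0.85·5.67×10⁻⁸·2.112) + (203)⁴
    = 8.005×10⁹ + 1.698×10⁹ = 9.703×10⁹ K⁴.

T ≈ 314 K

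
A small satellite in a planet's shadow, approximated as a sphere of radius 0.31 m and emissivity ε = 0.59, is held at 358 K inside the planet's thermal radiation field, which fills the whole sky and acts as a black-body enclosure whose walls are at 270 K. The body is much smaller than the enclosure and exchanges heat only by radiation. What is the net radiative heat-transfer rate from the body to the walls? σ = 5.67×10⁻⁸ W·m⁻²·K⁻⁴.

P_net ≈ 449 W

For a small grey body in a large enclosure: P_net = εσA(T_body⁴ − T_wall⁴).
A = 4πr² = 1.208 m²; T_body⁴ − T_wall⁴ = 1.643×10¹⁰ − 5.314×10⁹ = 1.111×10¹⁰ K⁴.
|P_net| = 0.59·5.67×10⁻⁸·1.208·1.111×10¹⁰.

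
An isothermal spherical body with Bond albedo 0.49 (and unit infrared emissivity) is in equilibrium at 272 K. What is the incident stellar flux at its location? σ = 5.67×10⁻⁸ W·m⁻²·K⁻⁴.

(1−a)S·πr² = σ·4πr²·T⁴ ⇒ S = 4σT⁴/(1−a).
S = 4·5.67×10⁻⁸·5.474×10⁹/0.510.

S ≈ 2430 W/m²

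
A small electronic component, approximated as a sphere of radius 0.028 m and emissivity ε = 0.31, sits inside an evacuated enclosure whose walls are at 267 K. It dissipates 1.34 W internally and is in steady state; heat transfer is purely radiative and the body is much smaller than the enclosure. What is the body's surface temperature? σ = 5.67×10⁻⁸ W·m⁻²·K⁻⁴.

T ≈ 336 K

For a small grey body in a large enclosure, net radiated power = εσA(T⁴ − T_w⁴).
Steady state: P = εσA(T⁴ − T_w⁴) with A = 4πr² = 0.009852 m².
T⁴ = P/(εσA) + T_w⁴ = 1.34/(0.31·5.67×10⁻⁸·0.009852) + (267)⁴
    = 7.738×10⁹ + 5.082×10⁹ = 1.282×10¹⁰ K⁴.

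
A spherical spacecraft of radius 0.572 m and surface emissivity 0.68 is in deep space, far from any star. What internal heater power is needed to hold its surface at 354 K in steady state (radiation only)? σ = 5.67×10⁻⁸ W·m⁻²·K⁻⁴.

P ≈ 2490 W

P = εσ·4πr²·T⁴.
4πr² = 4.112 m²; T⁴ = 1.570×10¹⁰ K⁴.
P = 0.68·5.67×10⁻⁸·4.112·1.570×10¹⁰.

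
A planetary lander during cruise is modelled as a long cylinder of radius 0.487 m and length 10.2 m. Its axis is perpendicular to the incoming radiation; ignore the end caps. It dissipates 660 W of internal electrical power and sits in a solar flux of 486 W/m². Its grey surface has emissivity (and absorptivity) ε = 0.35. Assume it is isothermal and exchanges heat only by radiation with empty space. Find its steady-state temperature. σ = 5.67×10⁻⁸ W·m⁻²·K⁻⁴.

T ≈ 248 K

At steady state, absorbed solar power + internal power = radiated power.
Absorbed: α·S·A_cross = 0.35·486·9.935 = 1690 W (cross-section 2rL).
Total input = 1690 + 660 = 2350 W.
Radiated: εσ·A_surf·T⁴ with A_surf = 2πrL = 31.21 m².
T⁴ = 2350/(0.35·5.67×10⁻⁸·31.21) = 3.794×10⁹ K⁴.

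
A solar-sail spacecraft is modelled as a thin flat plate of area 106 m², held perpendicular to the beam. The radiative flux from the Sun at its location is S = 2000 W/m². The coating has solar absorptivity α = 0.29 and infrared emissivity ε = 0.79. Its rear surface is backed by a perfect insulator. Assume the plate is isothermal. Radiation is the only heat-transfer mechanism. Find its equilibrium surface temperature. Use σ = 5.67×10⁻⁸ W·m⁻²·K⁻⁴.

T ≈ 337 K

At equilibrium, absorbed power = emitted power.
Absorbing cross-section = A = 106.0 m²; emitting surface = A = 106.0 m² (ratio 1).
αS·A_cross = εσ·A_surf·T⁴  ⇒  T⁴ = αS/(ε·1σ).
T⁴ = 0.290·2000/(0.79·1·5.67×10⁻⁸) = 1.295×10¹⁰ K⁴.
T = (1.295×10¹⁰)^(1/4).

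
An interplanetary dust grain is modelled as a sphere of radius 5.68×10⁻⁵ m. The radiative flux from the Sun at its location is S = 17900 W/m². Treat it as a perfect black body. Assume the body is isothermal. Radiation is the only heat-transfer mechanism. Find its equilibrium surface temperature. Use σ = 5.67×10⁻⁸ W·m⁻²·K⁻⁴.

T ≈ 530 K

At equilibrium, absorbed power = emitted power.
Absorbing cross-section = πr² = 1.014×10⁻⁸ m²; emitting surface = 4πr² = 4.054×10⁻⁸ m² (ratio 4).
S·A_cross = εσ·A_surf·T⁴  ⇒  T⁴ = S/(4σ).
T⁴ = 1.00·17900/(4·5.67×10⁻⁸) = 7.892×10¹⁰ K⁴.
T = (7.892×10¹⁰)^(1/4).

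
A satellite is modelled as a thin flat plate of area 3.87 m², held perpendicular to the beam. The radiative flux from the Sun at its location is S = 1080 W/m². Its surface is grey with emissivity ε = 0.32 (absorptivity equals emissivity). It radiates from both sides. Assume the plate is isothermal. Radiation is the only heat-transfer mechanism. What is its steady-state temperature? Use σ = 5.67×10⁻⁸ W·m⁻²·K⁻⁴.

At equilibrium, absorbed power = emitted power.
Absorbing cross-section = A = 3.870 m²; emitting surface = 2A = 7.740 m² (ratio 2).
εS·A_cross = εσ·A_surf·T⁴  ⇒  T⁴ = S/(2σ)   (ε cancels).
T⁴ = 1080/(2·5.67×10⁻⁸) = 9.524×10⁹ K⁴.
T = (9.524×10⁹)^(1/4).

T ≈ 312 K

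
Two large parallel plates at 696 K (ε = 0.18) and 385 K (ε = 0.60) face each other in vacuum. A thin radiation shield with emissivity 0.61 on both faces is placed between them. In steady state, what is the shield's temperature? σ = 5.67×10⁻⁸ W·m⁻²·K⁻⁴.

T_s ≈ 531 K

In steady state the net flux on the hot side equals that on the cold side.
σ(T₁⁴−T_s⁴)/D₁ = σ(T_s⁴−T₂⁴)/D₂, with D₁ = 1/ε₁+1/ε_s−1 = 6.195, D₂ = 1/ε_s+1/ε₂−1 = 2.306.
Solve for T_s⁴: T_s⁴ = (D₂·T₁⁴ + D₁·T₂⁴)/(D₁+D₂) = 7.967×10¹⁰ K⁴.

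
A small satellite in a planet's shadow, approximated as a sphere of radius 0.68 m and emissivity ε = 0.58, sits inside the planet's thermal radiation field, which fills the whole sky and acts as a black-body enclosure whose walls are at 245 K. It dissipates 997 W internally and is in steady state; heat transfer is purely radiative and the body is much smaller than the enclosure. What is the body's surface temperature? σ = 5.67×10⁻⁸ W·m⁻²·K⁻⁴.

For a small grey body in a large enclosure, net radiated power = εσA(T⁴ − T_w⁴).
Steady state: P = εσA(T⁴ − T_w⁴) with A = 4πr² = 5.811 m².
T⁴ = P/(εσA) + T_w⁴ = 997/(0.58·5.67×10⁻⁸·5.811) + (245)⁴
    = 5.217×10⁹ + 3.603×10⁹ = 8.820×10⁹ K⁴.

T ≈ 306 K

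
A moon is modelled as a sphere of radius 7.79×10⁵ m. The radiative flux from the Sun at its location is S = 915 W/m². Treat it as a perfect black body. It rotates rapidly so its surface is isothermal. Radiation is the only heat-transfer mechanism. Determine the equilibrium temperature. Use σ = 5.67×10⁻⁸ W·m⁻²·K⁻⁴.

T ≈ 252 K

At equilibrium, absorbed power = emitted power.
Absorbing cross-section = πr² = 1.906×10¹² m²; emitting surface = 4πr² = 7.626×10¹² m² (ratio 4).
S·A_cross = εσ·A_surf·T⁴  ⇒  T⁴ = S/(4σ).
T⁴ = 1.00·915/(4·5.67×10⁻⁸) = 4.034×10⁹ K⁴.
T = (4.034×10⁹)^(1/4).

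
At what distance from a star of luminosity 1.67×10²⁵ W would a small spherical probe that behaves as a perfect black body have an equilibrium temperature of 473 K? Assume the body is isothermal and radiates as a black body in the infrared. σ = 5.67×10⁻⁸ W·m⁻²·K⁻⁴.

d ≈ 1.08×10¹⁰ m

For an isothermal black-emitting sphere, (1−a)S·πr² = σ·4πr²·T⁴ ⇒ S = 4σT⁴/(1−a).
S = 4·5.67×10⁻⁸·(473)⁴/1.00 = 11350 W/m².
Flux falls as S = L/(4πd²), so d = √(L/(4πS)) = √(1.67×10²⁵/(4π·11350)).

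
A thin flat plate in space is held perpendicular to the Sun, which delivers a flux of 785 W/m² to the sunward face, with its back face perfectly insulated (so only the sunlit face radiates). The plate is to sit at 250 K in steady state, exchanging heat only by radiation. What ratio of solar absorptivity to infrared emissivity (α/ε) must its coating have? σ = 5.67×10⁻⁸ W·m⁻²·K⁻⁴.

Balance: αS·A = εσ·1A·T⁴ ⇒ α/ε = σT⁴/S.
α/ε = 5.67×10⁻⁸·(250)⁴/785 = 5.67×10⁻⁸·3.906×10⁹/785.

α/ε ≈ 0.282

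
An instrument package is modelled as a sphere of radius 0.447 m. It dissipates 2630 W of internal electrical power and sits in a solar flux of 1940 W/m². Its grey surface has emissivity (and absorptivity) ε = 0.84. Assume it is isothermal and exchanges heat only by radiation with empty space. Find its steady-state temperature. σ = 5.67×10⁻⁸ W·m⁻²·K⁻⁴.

T ≈ 418 K

At steady state, absorbed solar power + internal power = radiated power.
Absorbed: α·S·A_cross = 0.84·1940·0.6277 = 1023 W (cross-section πr²).
Total input = 1023 + 2630 = 3653 W.
Radiated: εσ·A_surf·T⁴ with A_surf = 4πr² = 2.511 m².
T⁴ = 3653/(0.84·5.67×10⁻⁸·2.511) = 3.055×10¹⁰ K⁴.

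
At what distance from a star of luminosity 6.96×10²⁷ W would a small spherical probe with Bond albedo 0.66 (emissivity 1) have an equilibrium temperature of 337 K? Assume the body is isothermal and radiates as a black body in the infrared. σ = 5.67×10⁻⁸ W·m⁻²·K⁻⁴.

For an isothermal black-emitting sphere, (1−a)S·πr² = σ·4πr²·T⁴ ⇒ S = 4σT⁴/(1−a).
S = 4·5.67×10⁻⁸·(337)⁴/0.340 = 8604 W/m².
Flux falls as S = L/(4πd²), so d = √(L/(4πS)) = √(6.96×10²⁷/(4π·8604)).

d ≈ 2.54×10¹¹ m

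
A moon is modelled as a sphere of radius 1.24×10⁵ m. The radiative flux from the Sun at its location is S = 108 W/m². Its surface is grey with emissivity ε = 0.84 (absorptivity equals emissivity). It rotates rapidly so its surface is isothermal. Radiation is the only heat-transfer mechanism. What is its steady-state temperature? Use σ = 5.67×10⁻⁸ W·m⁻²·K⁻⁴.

At equilibrium, absorbed power = emitted power.
Absorbing cross-section = πr² = 4.831×10¹⁰ m²; emitting surface = 4πr² = 1.932×10¹¹ m² (ratio 4).
εS·A_cross = εσ·A_surf·T⁴  ⇒  T⁴ = S/(4σ)   (ε cancels).
T⁴ = 108/(4·5.67×10⁻⁸) = 4.762×10⁸ K⁴.
T = (4.762×10⁸)^(1/4).

T ≈ 148 K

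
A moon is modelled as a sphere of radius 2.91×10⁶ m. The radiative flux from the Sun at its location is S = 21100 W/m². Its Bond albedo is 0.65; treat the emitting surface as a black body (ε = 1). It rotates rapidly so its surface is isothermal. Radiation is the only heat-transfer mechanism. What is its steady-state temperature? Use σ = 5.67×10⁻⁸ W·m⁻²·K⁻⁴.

T ≈ 425 K

At equilibrium, absorbed power = emitted power.
Absorbing cross-section = πr² = 2.660×10¹³ m²; emitting surface = 4πr² = 1.064×10¹⁴ m² (ratio 4).
(1−a)S·A_cross = εσ·A_surf·T⁴  ⇒  T⁴ = (1−a)S/(4σ).
T⁴ = 0.350·21100/(4·5.67×10⁻⁸) = 3.256×10¹⁰ K⁴.
T = (3.256×10¹⁰)^(1/4).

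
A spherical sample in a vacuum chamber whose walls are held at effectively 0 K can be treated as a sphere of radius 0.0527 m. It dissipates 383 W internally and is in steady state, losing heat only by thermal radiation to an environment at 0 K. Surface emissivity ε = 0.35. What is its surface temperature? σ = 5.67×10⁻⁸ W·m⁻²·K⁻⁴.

T ≈ 862 K

Steady state: internal power = radiated power, P = εσA T⁴.
Radiating area A = 4πr² = 0.03490 m².
T⁴ = P/(εσA) = 383/(0.35·5.67×10⁻⁸·0.03490) = 5.530×10¹¹ K⁴.
T = (5.530×10¹¹)^(1/4).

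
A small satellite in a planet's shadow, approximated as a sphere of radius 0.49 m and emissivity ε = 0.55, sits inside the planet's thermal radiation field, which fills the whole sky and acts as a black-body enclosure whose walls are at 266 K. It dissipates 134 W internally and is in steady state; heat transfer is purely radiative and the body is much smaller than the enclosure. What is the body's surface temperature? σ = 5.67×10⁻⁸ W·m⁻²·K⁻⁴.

T ≈ 283 K

For a small grey body in a large enclosure, net radiated power = εσA(T⁴ − T_w⁴).
Steady state: P = εσA(T⁴ − T_w⁴) with A = 4πr² = 3.017 m².
T⁴ = P/(εσA) + T_w⁴ = 134/(0.55·5.67×10⁻⁸·3.017) + (266)⁴
    = 1.424×10⁹ + 5.006×10⁹ = 6.431×10⁹ K⁴.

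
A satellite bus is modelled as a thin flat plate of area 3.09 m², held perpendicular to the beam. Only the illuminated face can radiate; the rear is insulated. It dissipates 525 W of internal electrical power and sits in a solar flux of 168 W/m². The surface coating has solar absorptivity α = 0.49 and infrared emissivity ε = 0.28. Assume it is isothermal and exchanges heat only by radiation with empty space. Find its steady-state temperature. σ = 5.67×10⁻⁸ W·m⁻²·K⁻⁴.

T ≈ 355 K

At steady state, absorbed solar power + internal power = radiated power.
Absorbed: α·S·A_cross = 0.49·168·3.090 = 254.4 W (cross-section A).
Total input = 254.4 + 525 = 779.4 W.
Radiated: εσ·A_surf·T⁴ with A_surf = A = 3.090 m².
T⁴ = 779.4/(0.28·5.67×10⁻⁸·3.090) = 1.589×10¹⁰ K⁴.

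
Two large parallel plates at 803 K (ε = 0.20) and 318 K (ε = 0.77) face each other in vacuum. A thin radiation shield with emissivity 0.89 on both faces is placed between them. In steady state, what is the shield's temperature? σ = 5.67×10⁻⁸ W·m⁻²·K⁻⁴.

T_s ≈ 560 K

In steady state the net flux on the hot side equals that on the cold side.
σ(T₁⁴−T_s⁴)/D₁ = σ(T_s⁴−T₂⁴)/D₂, with D₁ = 1/ε₁+1/ε_s−1 = 5.124, D₂ = 1/ε_s+1/ε₂−1 = 1.422.
Solve for T_s⁴: T_s⁴ = (D₂·T₁⁴ + D₁·T₂⁴)/(D₁+D₂) = 9.834×10¹⁰ K⁴.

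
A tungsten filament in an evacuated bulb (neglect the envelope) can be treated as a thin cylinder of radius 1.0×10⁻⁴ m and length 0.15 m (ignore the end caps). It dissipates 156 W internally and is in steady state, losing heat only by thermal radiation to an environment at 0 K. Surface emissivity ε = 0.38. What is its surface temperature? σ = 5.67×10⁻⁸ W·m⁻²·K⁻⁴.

Steady state: internal power = radiated power, P = εσA T⁴.
Radiating area A = 2πrL = 9.425×10⁻⁵ m².
T⁴ = P/(εσA) = 156/(0.38·5.67×10⁻⁸·9.425×10⁻⁵) = 7.682×10¹³ K⁴.
T = (7.682×10¹³)^(1/4).

T ≈ 2960 K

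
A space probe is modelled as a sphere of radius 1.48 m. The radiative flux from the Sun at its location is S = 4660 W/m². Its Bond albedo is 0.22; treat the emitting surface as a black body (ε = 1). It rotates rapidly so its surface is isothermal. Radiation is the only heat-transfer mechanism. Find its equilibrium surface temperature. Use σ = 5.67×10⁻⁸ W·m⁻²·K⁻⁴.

At equilibrium, absorbed power = emitted power.
Absorbing cross-section = πr² = 6.881 m²; emitting surface = 4πr² = 27.53 m² (ratio 4).
(1−a)S·A_cross = εσ·A_surf·T⁴  ⇒  T⁴ = (1−a)S/(4σ).
T⁴ = 0.780·4660/(4·5.67×10⁻⁸) = 1.603×10¹⁰ K⁴.
T = (1.603×10¹⁰)^(1/4).

T ≈ 356 K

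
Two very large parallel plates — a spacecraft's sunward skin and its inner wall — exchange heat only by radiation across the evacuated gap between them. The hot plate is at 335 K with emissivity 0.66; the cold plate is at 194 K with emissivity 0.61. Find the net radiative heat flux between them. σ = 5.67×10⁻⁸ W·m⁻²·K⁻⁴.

q ≈ 294 W/m²

For two infinite grey parallel plates, q = σ(T₁⁴ − T₂⁴)/(1/ε₁ + 1/ε₂ − 1).
T₁⁴ − T₂⁴ = 1.259×10¹⁰ − 1.416×10⁹ = 1.118×10¹⁰ K⁴.
1/ε₁ + 1/ε₂ − 1 = 1.515 + 1.639 − 1 = 2.154.
q = 5.67×10⁻⁸ × 1.118×10¹⁰ / 2.154.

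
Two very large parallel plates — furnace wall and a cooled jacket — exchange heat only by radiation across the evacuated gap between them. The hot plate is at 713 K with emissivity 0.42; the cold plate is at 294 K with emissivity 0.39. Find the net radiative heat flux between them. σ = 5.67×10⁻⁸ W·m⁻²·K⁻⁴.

For two infinite grey parallel plates, q = σ(T₁⁴ − T₂⁴)/(1/ε₁ + 1/ε₂ − 1).
T₁⁴ − T₂⁴ = 2.584×10¹¹ − 7.471×10⁹ = 2.510×10¹¹ K⁴.
1/ε₁ + 1/ε₂ − 1 = 2.381 + 2.564 − 1 = 3.945.
q = 5.67×10⁻⁸ × 2.510×10¹¹ / 3.945.

q ≈ 3610 W/m²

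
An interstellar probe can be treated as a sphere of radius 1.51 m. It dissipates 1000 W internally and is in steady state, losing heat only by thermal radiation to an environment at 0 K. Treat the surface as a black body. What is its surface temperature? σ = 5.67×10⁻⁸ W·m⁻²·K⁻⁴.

Steady state: internal power = radiated power, P = εσA T⁴.
Radiating area A = 4πr² = 28.65 m².
T⁴ = P/(εσA) = 1000/(1.0·5.67×10⁻⁸·28.65) = 6.155×10⁸ K⁴.
T = (6.155×10⁸)^(1/4).

T ≈ 158 K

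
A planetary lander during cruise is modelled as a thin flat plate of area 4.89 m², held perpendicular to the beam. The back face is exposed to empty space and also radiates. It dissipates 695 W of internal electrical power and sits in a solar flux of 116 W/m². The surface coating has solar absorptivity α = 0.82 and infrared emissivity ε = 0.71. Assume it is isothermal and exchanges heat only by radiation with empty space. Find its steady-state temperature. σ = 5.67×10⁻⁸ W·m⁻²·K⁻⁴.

At steady state, absorbed solar power + internal power = radiated power.
Absorbed: α·S·A_cross = 0.82·116·4.890 = 465.1 W (cross-section A).
Total input = 465.1 + 695 = 1160 W.
Radiated: εσ·A_surf·T⁴ with A_surf = 2A = 9.780 m².
T⁴ = 1160/(0.71·5.67×10⁻⁸·9.780) = 2.947×10⁹ K⁴.

T ≈ 233 K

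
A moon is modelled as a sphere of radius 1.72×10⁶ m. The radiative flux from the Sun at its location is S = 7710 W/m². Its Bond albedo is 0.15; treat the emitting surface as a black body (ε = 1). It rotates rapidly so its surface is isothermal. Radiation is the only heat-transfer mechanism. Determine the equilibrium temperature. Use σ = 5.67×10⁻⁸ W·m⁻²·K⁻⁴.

T ≈ 412 K

At equilibrium, absorbed power = emitted power.
Absorbing cross-section = πr² = 9.294×10¹² m²; emitting surface = 4πr² = 3.718×10¹³ m² (ratio 4).
(1−a)S·A_cross = εσ·A_surf·T⁴  ⇒  T⁴ = (1−a)S/(4σ).
T⁴ = 0.850·7710/(4·5.67×10⁻⁸) = 2.890×10¹⁰ K⁴.
T = (2.890×10¹⁰)^(1/4).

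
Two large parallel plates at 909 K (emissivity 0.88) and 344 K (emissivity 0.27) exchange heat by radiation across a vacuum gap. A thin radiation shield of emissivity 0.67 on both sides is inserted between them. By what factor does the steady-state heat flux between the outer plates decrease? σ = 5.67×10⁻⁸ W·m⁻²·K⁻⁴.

factor ≈ 1.52

Without shield: q₀ = σΔ(T⁴)/(1/ε₁+1/ε₂−1) with denominator 3.840.
With shield the two gaps are in series; the resistances add: (1/ε₁+1/ε_s−1)+(1/ε_s+1/ε₂−1) = 1.629+4.196 = 5.825.
Heat-flux ratio q₀/q = 5.825/3.840.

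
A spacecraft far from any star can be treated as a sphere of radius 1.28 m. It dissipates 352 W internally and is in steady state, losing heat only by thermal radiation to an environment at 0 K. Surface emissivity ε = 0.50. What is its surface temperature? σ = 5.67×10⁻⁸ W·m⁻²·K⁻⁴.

T ≈ 157 K

Steady state: internal power = radiated power, P = εσA T⁴.
Radiating area A = 4πr² = 20.59 m².
T⁴ = P/(εσA) = 352/(0.50·5.67×10⁻⁸·20.59) = 6.031×10⁸ K⁴.
T = (6.031×10⁸)^(1/4).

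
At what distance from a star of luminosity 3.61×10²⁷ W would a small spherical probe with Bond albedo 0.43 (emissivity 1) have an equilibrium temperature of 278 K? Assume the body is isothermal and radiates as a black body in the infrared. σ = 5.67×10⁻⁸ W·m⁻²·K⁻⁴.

d ≈ 3.48×10¹¹ m

For an isothermal black-emitting sphere, (1−a)S·πr² = σ·4πr²·T⁴ ⇒ S = 4σT⁴/(1−a).
S = 4·5.67×10⁻⁸·(278)⁴/0.570 = 2377 W/m².
Flux falls as S = L/(4πd²), so d = √(L/(4πS)) = √(3.61×10²⁷/(4π·2377)).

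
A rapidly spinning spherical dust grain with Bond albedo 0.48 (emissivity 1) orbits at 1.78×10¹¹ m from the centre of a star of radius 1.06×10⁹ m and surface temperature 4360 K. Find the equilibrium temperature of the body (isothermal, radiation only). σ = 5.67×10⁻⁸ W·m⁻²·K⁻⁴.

T ≈ 202 K

The star's surface emits σT_*⁴; at distance d the flux is S = σT_*⁴(R_*/d)².
S = 5.67×10⁻⁸·(4360)⁴·(1.06×10⁹/1.78×10¹¹)² = 726.6 W/m².
For an isothermal sphere T⁴ = (1−a)S/(4σ) = 1.666×10⁹ K⁴.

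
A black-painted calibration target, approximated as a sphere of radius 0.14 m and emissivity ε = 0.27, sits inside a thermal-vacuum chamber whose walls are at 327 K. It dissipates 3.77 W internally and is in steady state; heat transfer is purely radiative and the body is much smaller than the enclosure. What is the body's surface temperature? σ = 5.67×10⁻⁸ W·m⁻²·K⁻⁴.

For a small grey body in a large enclosure, net radiated power = εσA(T⁴ − T_w⁴).
Steady state: P = εσA(T⁴ − T_w⁴) with A = 4πr² = 0.2463 m².
T⁴ = P/(εσA) + T_w⁴ = 3.77/(0.27·5.67×10⁻⁸·0.2463) + (327)⁴
    = 9.998×10⁸ + 1.143×10¹⁰ = 1.243×10¹⁰ K⁴.

T ≈ 334 K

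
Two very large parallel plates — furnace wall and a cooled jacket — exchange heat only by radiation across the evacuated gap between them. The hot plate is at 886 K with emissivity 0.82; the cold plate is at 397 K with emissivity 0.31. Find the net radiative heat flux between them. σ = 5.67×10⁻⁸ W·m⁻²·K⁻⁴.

For two infinite grey parallel plates, q = σ(T₁⁴ − T₂⁴)/(1/ε₁ + 1/ε₂ − 1).
T₁⁴ − T₂⁴ = 6.162×10¹¹ − 2.484×10¹⁰ = 5.914×10¹¹ K⁴.
1/ε₁ + 1/ε₂ − 1 = 1.220 + 3.226 − 1 = 3.445.
q = 5.67×10⁻⁸ × 5.914×10¹¹ / 3.445.

q ≈ 9730 W/m²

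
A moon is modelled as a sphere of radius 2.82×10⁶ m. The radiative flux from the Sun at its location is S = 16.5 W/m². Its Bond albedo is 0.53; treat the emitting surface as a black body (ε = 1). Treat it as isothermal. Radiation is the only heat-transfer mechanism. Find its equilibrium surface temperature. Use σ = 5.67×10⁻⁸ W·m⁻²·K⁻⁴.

At equilibrium, absorbed power = emitted power.
Absorbing cross-section = πr² = 2.498×10¹³ m²; emitting surface = 4πr² = 9.993×10¹³ m² (ratio 4).
(1−a)S·A_cross = εσ·A_surf·T⁴  ⇒  T⁴ = (1−a)S/(4σ).
T⁴ = 0.470·16.5/(4·5.67×10⁻⁸) = 3.419×10⁷ K⁴.
T = (3.419×10⁷)^(1/4).

T ≈ 76.5 K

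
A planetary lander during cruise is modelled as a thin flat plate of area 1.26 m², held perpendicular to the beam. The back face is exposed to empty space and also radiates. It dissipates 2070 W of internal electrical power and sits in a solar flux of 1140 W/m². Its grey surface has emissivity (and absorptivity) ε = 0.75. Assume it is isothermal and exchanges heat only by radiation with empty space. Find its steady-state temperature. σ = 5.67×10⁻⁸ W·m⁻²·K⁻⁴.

At steady state, absorbed solar power + internal power = radiated power.
Absorbed: α·S·A_cross = 0.75·1140·1.260 = 1077 W (cross-section A).
Total input = 1077 + 2070 = 3147 W.
Radiated: εσ·A_surf·T⁴ with A_surf = 2A = 2.520 m².
T⁴ = 3147/(0.75·5.67×10⁻⁸·2.520) = 2.937×10¹⁰ K⁴.

T ≈ 414 K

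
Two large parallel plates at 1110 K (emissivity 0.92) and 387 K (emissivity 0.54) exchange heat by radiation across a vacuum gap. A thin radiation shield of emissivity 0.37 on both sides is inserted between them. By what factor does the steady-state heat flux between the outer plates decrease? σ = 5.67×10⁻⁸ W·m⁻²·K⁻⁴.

Without shield: q₀ = σΔ(T⁴)/(1/ε₁+1/ε₂−1) with denominator 1.939.
With shield the two gaps are in series; the resistances add: (1/ε₁+1/ε_s−1)+(1/ε_s+1/ε₂−1) = 2.790+3.555 = 6.344.
Heat-flux ratio q₀/q = 6.344/1.939.

factor ≈ 3.27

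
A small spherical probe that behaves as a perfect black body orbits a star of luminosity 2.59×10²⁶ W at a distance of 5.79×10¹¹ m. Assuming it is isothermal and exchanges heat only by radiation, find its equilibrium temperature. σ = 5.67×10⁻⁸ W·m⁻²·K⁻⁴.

T ≈ 128 K

First find the stellar flux at distance d: S = L/(4πd²) = 2.59×10²⁶/(4π·(5.79×10¹¹)²) = 61.48 W/m².
For an isothermal sphere, absorbed (1−a)S·πr² = emitted σ·4πr²·T⁴, so T⁴ = (1−a)S/(4σ).
T⁴ = 1.00·61.48/(4·5.67×10⁻⁸) = 2.711×10⁸ K⁴.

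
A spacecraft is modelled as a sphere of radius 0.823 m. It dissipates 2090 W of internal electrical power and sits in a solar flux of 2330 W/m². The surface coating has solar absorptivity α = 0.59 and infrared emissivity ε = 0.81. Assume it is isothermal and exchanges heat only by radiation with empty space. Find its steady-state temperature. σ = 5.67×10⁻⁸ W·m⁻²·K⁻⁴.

T ≈ 337 K

At steady state, absorbed solar power + internal power = radiated power.
Absorbed: α·S·A_cross = 0.59·2330·2.128 = 2925 W (cross-section πr²).
Total input = 2925 + 2090 = 5015 W.
Radiated: εσ·A_surf·T⁴ with A_surf = 4πr² = 8.512 m².
T⁴ = 5015/(0.81·5.67×10⁻⁸·8.512) = 1.283×10¹⁰ K⁴.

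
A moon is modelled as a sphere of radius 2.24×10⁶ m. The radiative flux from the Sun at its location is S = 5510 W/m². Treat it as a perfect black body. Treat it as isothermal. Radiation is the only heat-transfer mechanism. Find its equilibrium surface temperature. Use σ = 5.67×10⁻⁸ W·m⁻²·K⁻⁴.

T ≈ 395 K

At equilibrium, absorbed power = emitted power.
Absorbing cross-section = πr² = 1.576×10¹³ m²; emitting surface = 4πr² = 6.305×10¹³ m² (ratio 4).
S·A_cross = εσ·A_surf·T⁴  ⇒  T⁴ = S/(4σ).
T⁴ = 1.00·5510/(4·5.67×10⁻⁸) = 2.429×10¹⁰ K⁴.
T = (2.429×10¹⁰)^(1/4).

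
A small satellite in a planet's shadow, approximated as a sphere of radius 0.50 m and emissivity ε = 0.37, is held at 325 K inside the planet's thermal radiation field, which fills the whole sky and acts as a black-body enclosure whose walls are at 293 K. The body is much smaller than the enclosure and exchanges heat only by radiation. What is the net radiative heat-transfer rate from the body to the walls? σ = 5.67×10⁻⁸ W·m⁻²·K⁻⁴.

P_net ≈ 250 W

For a small grey body in a large enclosure: P_net = εσA(T_body⁴ − T_wall⁴).
A = 4πr² = 3.142 m²; T_body⁴ − T_wall⁴ = 1.116×10¹⁰ − 7.370×10⁹ = 3.787×10⁹ K⁴.
|P_net| = 0.37·5.67×10⁻⁸·3.142·3.787×10⁹.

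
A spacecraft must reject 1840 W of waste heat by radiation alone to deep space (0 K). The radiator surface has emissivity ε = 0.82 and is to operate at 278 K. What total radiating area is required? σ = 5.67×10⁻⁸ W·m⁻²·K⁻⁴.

A ≈ 6.63 m²

P = εσA T⁴ ⇒ A = P/(εσT⁴).
T⁴ = 5.973×10⁹ K⁴.
A = 1840/(0.82 × 5.67×10⁻⁸ × 5.973×10⁹).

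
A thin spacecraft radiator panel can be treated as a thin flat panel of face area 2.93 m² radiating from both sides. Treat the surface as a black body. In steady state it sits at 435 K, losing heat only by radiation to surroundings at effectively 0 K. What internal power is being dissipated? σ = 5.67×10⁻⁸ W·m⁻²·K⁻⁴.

P ≈ 11900 W

Steady state: P = εσA T⁴.
A = 2·2.93 = 5.860 m²; T⁴ = (435)⁴ = 3.581×10¹⁰ K⁴.
P = 1.0 × 5.67×10⁻⁸ × 5.860 × 3.581×10¹⁰.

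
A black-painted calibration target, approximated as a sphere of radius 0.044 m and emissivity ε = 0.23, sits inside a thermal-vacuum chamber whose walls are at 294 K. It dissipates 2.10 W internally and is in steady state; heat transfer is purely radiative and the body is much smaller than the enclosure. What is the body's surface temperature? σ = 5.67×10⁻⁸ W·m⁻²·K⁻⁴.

T ≈ 345 K

For a small grey body in a large enclosure, net radiated power = εσA(T⁴ − T_w⁴).
Steady state: P = εσA(T⁴ − T_w⁴) with A = 4πr² = 0.02433 m².
T⁴ = P/(εσA) + T_w⁴ = 2.10/(0.23·5.67×10⁻⁸·0.02433) + (294)⁴
    = 6.619×10⁹ + 7.471×10⁹ = 1.409×10¹⁰ K⁴.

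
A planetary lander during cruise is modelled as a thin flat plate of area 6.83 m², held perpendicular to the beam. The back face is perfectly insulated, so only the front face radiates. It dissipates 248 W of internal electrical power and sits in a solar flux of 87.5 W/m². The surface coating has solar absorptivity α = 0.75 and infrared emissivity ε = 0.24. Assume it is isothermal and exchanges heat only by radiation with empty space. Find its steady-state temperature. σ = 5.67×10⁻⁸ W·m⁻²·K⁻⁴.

At steady state, absorbed solar power + internal power = radiated power.
Absorbed: α·S·A_cross = 0.75·87.5·6.830 = 448.2 W (cross-section A).
Total input = 448.2 + 248 = 696.2 W.
Radiated: εσ·A_surf·T⁴ with A_surf = A = 6.830 m².
T⁴ = 696.2/(0.24·5.67×10⁻⁸·6.830) = 7.491×10⁹ K⁴.

T ≈ 294 K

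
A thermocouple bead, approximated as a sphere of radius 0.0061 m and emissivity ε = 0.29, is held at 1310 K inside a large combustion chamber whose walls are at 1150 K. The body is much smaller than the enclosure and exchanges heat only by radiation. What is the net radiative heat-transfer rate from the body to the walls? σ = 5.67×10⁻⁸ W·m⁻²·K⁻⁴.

P_net ≈ 9.20 W

For a small grey body in a large enclosure: P_net = εσA(T_body⁴ − T_wall⁴).
A = 4πr² = 4.676×10⁻⁴ m²; T_body⁴ − T_wall⁴ = 2.945×10¹² − 1.749×10¹² = 1.196×10¹² K⁴.
|P_net| = 0.29·5.67×10⁻⁸·4.676×10⁻⁴·1.196×10¹².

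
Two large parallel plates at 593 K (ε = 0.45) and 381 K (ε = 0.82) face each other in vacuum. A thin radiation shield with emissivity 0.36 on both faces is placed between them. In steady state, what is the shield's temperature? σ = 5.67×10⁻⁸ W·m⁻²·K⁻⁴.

T_s ≈ 505 K

In steady state the net flux on the hot side equals that on the cold side.
σ(T₁⁴−T_s⁴)/D₁ = σ(T_s⁴−T₂⁴)/D₂, with D₁ = 1/ε₁+1/ε_s−1 = 4.000, D₂ = 1/ε_s+1/ε₂−1 = 2.997.
Solve for T_s⁴: T_s⁴ = (D₂·T₁⁴ + D₁·T₂⁴)/(D₁+D₂) = 6.501×10¹⁰ K⁴.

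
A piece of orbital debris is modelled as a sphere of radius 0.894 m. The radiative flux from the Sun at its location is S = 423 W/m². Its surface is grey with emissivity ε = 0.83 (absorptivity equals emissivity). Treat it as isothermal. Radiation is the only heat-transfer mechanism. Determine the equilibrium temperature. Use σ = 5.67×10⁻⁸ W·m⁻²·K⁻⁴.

T ≈ 208 K

At equilibrium, absorbed power = emitted power.
Absorbing cross-section = πr² = 2.511 m²; emitting surface = 4πr² = 10.04 m² (ratio 4).
εS·A_cross = εσ·A_surf·T⁴  ⇒  T⁴ = S/(4σ)   (ε cancels).
T⁴ = 423/(4·5.67×10⁻⁸) = 1.865×10⁹ K⁴.
T = (1.865×10⁹)^(1/4).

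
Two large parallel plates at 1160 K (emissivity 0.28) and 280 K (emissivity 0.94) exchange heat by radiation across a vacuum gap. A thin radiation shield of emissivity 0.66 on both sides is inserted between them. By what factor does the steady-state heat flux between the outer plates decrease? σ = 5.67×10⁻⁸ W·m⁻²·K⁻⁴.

Without shield: q₀ = σΔ(T⁴)/(1/ε₁+1/ε₂−1) with denominator 3.635.
With shield the two gaps are in series; the resistances add: (1/ε₁+1/ε_s−1)+(1/ε_s+1/ε₂−1) = 4.087+1.579 = 5.666.
Heat-flux ratio q₀/q = 5.666/3.635.

factor ≈ 1.56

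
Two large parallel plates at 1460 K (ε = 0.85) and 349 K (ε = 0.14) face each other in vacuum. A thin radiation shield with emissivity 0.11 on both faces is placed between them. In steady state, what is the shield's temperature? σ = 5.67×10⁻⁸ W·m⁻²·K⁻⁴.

T_s ≈ 1300 K

In steady state the net flux on the hot side equals that on the cold side.
σ(T₁⁴−T_s⁴)/D₁ = σ(T_s⁴−T₂⁴)/D₂, with D₁ = 1/ε₁+1/ε_s−1 = 9.267, D₂ = 1/ε_s+1/ε₂−1 = 15.23.
Solve for T_s⁴: T_s⁴ = (D₂·T₁⁴ + D₁·T₂⁴)/(D₁+D₂) = 2.831×10¹² K⁴.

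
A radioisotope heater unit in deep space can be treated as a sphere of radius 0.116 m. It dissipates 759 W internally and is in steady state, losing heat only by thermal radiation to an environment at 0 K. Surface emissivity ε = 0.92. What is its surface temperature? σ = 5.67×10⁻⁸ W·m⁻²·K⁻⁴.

Steady state: internal power = radiated power, P = εσA T⁴.
Radiating area A = 4πr² = 0.1691 m².
T⁴ = P/(εσA) = 759/(0.92·5.67×10⁻⁸·0.1691) = 8.605×10¹⁰ K⁴.
T = (8.605×10¹⁰)^(1/4).

T ≈ 542 K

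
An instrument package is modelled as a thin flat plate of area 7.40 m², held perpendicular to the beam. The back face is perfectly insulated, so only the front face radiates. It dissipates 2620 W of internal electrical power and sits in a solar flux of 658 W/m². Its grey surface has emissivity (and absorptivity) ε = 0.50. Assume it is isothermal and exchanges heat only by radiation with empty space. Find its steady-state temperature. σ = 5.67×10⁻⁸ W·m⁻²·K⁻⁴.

At steady state, absorbed solar power + internal power = radiated power.
Absorbed: α·S·A_cross = 0.50·658·7.400 = 2435 W (cross-section A).
Total input = 2435 + 2620 = 5055 W.
Radiated: εσ·A_surf·T⁴ with A_surf = A = 7.400 m².
T⁴ = 5055/(0.50·5.67×10⁻⁸·7.400) = 2.409×10¹⁰ K⁴.

T ≈ 394 K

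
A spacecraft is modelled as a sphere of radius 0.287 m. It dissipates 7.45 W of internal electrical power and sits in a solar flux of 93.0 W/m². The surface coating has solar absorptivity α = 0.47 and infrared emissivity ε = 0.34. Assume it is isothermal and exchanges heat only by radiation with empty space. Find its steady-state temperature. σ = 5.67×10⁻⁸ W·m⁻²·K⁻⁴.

At steady state, absorbed solar power + internal power = radiated power.
Absorbed: α·S·A_cross = 0.47·93.0·0.2588 = 11.31 W (cross-section πr²).
Total input = 11.31 + 7.45 = 18.76 W.
Radiated: εσ·A_surf·T⁴ with A_surf = 4πr² = 1.035 m².
T⁴ = 18.76/(0.34·5.67×10⁻⁸·1.035) = 9.402×10⁸ K⁴.

T ≈ 175 K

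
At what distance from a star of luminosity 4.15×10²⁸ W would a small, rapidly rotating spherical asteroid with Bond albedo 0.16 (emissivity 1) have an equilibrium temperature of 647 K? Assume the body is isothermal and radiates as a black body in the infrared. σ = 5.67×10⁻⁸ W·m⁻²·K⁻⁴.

d ≈ 2.64×10¹¹ m

For an isothermal black-emitting sphere, (1−a)S·πr² = σ·4πr²·T⁴ ⇒ S = 4σT⁴/(1−a).
S = 4·5.67×10⁻⁸·(647)⁴/0.840 = 47310 W/m².
Flux falls as S = L/(4πd²), so d = √(L/(4πS)) = √(4.15×10²⁸/(4π·47310)).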